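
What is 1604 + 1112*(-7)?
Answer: -6180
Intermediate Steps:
1604 + 1112*(-7) = 1604 - 7784 = -6180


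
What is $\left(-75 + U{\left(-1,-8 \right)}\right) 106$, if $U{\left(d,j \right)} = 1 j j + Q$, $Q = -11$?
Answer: $-2332$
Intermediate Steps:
$U{\left(d,j \right)} = -11 + j^{2}$ ($U{\left(d,j \right)} = 1 j j - 11 = j j - 11 = j^{2} - 11 = -11 + j^{2}$)
$\left(-75 + U{\left(-1,-8 \right)}\right) 106 = \left(-75 - \left(11 - \left(-8\right)^{2}\right)\right) 106 = \left(-75 + \left(-11 + 64\right)\right) 106 = \left(-75 + 53\right) 106 = \left(-22\right) 106 = -2332$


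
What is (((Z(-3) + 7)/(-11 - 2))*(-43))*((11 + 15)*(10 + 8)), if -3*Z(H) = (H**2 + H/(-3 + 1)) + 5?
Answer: 2838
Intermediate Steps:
Z(H) = -5/3 - H**2/3 + H/6 (Z(H) = -((H**2 + H/(-3 + 1)) + 5)/3 = -((H**2 + H/(-2)) + 5)/3 = -((H**2 - H/2) + 5)/3 = -(5 + H**2 - H/2)/3 = -5/3 - H**2/3 + H/6)
(((Z(-3) + 7)/(-11 - 2))*(-43))*((11 + 15)*(10 + 8)) = ((((-5/3 - 1/3*(-3)**2 + (1/6)*(-3)) + 7)/(-11 - 2))*(-43))*((11 + 15)*(10 + 8)) = ((((-5/3 - 1/3*9 - 1/2) + 7)/(-13))*(-43))*(26*18) = ((((-5/3 - 3 - 1/2) + 7)*(-1/13))*(-43))*468 = (((-31/6 + 7)*(-1/13))*(-43))*468 = (((11/6)*(-1/13))*(-43))*468 = -11/78*(-43)*468 = (473/78)*468 = 2838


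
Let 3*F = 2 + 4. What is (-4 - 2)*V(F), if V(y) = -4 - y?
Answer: 36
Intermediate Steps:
F = 2 (F = (2 + 4)/3 = (⅓)*6 = 2)
(-4 - 2)*V(F) = (-4 - 2)*(-4 - 1*2) = -6*(-4 - 2) = -6*(-6) = 36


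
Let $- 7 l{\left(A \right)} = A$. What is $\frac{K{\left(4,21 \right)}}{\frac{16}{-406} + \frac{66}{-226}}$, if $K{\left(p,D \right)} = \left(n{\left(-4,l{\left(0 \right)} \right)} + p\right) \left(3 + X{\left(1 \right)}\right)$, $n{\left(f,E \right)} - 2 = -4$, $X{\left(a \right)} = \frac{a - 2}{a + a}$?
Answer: $- \frac{114695}{7603} \approx -15.085$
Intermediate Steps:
$l{\left(A \right)} = - \frac{A}{7}$
$X{\left(a \right)} = \frac{-2 + a}{2 a}$
$n{\left(f,E \right)} = -2$ ($n{\left(f,E \right)} = 2 - 4 = -2$)
$K{\left(p,D \right)} = -5 + \frac{5 p}{2}$ ($K{\left(p,D \right)} = \left(-2 + p\right) \left(3 + \frac{-2 + 1}{2 \cdot 1}\right) = \left(-2 + p\right) \left(3 + \frac{1}{2} \cdot 1 \left(-1\right)\right) = \left(-2 + p\right) \left(3 - \frac{1}{2}\right) = \left(-2 + p\right) \frac{5}{2} = -5 + \frac{5 p}{2}$)
$\frac{K{\left(4,21 \right)}}{\frac{16}{-406} + \frac{66}{-226}} = \frac{-5 + \frac{5}{2} \cdot 4}{\frac{16}{-406} + \frac{66}{-226}} = \frac{-5 + 10}{16 \left(- \frac{1}{406}\right) + 66 \left(- \frac{1}{226}\right)} = \frac{5}{- \frac{8}{203} - \frac{33}{113}} = \frac{5}{- \frac{7603}{22939}} = 5 \left(- \frac{22939}{7603}\right) = - \frac{114695}{7603}$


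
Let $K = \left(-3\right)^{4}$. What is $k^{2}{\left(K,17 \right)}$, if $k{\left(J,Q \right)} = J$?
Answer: $6561$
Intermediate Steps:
$K = 81$
$k^{2}{\left(K,17 \right)} = 81^{2} = 6561$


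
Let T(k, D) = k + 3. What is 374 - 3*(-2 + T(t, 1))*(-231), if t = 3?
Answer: 3146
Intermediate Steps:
T(k, D) = 3 + k
374 - 3*(-2 + T(t, 1))*(-231) = 374 - 3*(-2 + (3 + 3))*(-231) = 374 - 3*(-2 + 6)*(-231) = 374 - 3*4*(-231) = 374 - 12*(-231) = 374 + 2772 = 3146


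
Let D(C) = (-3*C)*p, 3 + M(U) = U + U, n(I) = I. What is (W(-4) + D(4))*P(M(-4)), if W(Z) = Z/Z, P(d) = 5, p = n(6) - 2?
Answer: -235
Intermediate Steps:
p = 4 (p = 6 - 2 = 4)
M(U) = -3 + 2*U (M(U) = -3 + (U + U) = -3 + 2*U)
W(Z) = 1
D(C) = -12*C (D(C) = -3*C*4 = -12*C)
(W(-4) + D(4))*P(M(-4)) = (1 - 12*4)*5 = (1 - 48)*5 = -47*5 = -235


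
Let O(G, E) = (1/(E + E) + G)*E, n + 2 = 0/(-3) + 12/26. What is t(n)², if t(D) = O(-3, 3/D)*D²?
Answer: 6451600/28561 ≈ 225.89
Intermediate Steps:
n = -20/13 (n = -2 + (0/(-3) + 12/26) = -2 + (0*(-⅓) + 12*(1/26)) = -2 + (0 + 6/13) = -2 + 6/13 = -20/13 ≈ -1.5385)
O(G, E) = E*(G + 1/(2*E)) (O(G, E) = (1/(2*E) + G)*E = (G + 1/(2*E))*E = E*(G + 1/(2*E)))
t(D) = D²*(½ - 9/D) (t(D) = (½ + (3/D)*(-3))*D² = (½ - 9/D)*D² = D²*(½ - 9/D))
t(n)² = ((½)*(-20/13)*(-18 - 20/13))² = ((½)*(-20/13)*(-254/13))² = (2540/169)² = 6451600/28561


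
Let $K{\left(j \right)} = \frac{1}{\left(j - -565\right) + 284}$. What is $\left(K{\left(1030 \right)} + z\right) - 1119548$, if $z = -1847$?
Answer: $- \frac{2107101204}{1879} \approx -1.1214 \cdot 10^{6}$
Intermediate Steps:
$K{\left(j \right)} = \frac{1}{849 + j}$ ($K{\left(j \right)} = \frac{1}{\left(j + 565\right) + 284} = \frac{1}{\left(565 + j\right) + 284} = \frac{1}{849 + j}$)
$\left(K{\left(1030 \right)} + z\right) - 1119548 = \left(\frac{1}{849 + 1030} - 1847\right) - 1119548 = \left(\frac{1}{1879} - 1847\right) - 1119548 = - \frac{3470512}{1879} - 1119548 = - \frac{2107101204}{1879}$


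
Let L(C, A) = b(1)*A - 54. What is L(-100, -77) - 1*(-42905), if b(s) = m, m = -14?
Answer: 43929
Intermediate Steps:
b(s) = -14
L(C, A) = -54 - 14*A (L(C, A) = -14*A - 54 = -54 - 14*A)
L(-100, -77) - 1*(-42905) = (-54 - 14*(-77)) - 1*(-42905) = (-54 + 1078) + 42905 = 1024 + 42905 = 43929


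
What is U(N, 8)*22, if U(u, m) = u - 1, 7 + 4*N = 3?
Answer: -44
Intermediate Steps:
N = -1 (N = -7/4 + (1/4)*3 = -7/4 + 3/4 = -1)
U(u, m) = -1 + u
U(N, 8)*22 = (-1 - 1)*22 = -2*22 = -44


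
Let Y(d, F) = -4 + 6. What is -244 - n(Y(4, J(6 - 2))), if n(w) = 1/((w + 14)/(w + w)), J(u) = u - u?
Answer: -977/4 ≈ -244.25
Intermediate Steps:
J(u) = 0
Y(d, F) = 2
n(w) = 2*w/(14 + w) (n(w) = 1/((14 + w)/((2*w))) = 1/((14 + w)*(1/(2*w))) = 1/((14 + w)/(2*w)) = 2*w/(14 + w))
-244 - n(Y(4, J(6 - 2))) = -244 - 2*2/(14 + 2) = -244 - 2*2/16 = -244 - 1*1/4 = -244 - 1/4 = -977/4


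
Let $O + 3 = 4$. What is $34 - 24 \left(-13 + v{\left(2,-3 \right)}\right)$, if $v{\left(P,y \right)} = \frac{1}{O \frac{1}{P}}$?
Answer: $298$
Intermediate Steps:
$O = 1$ ($O = -3 + 4 = 1$)
$v{\left(P,y \right)} = P$ ($v{\left(P,y \right)} = \frac{1}{1 \frac{1}{P}} = \frac{1}{\frac{1}{P}} = P$)
$34 - 24 \left(-13 + v{\left(2,-3 \right)}\right) = 34 - 24 \left(-13 + 2\right) = 34 - -264 = 34 + 264 = 298$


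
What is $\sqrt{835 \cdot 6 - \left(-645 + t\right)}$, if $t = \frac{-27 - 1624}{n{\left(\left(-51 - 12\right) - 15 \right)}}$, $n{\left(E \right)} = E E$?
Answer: $\frac{\sqrt{34406671}}{78} \approx 75.202$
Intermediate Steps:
$n{\left(E \right)} = E^{2}$
$t = - \frac{127}{468}$ ($t = \frac{-27 - 1624}{\left(\left(-51 - 12\right) - 15\right)^{2}} = \frac{-27 - 1624}{\left(-63 - 15\right)^{2}} = - \frac{1651}{\left(-78\right)^{2}} = - \frac{1651}{6084} = \left(-1651\right) \frac{1}{6084} = - \frac{127}{468} \approx -0.27137$)
$\sqrt{835 \cdot 6 - \left(-645 + t\right)} = \sqrt{835 \cdot 6 + \left(645 - - \frac{127}{468}\right)} = \sqrt{5010 + \left(645 + \frac{127}{468}\right)} = \sqrt{5010 + \frac{301987}{468}} = \sqrt{\frac{2646667}{468}} = \frac{\sqrt{34406671}}{78}$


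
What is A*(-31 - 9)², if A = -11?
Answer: -17600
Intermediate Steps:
A*(-31 - 9)² = -11*(-31 - 9)² = -11*(-40)² = -11*1600 = -17600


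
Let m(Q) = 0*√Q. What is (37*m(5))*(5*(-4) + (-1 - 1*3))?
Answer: 0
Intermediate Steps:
m(Q) = 0
(37*m(5))*(5*(-4) + (-1 - 1*3)) = (37*0)*(5*(-4) + (-1 - 1*3)) = 0*(-20 + (-1 - 3)) = 0*(-20 - 4) = 0*(-24) = 0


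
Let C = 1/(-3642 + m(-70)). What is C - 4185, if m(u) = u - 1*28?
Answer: -15651901/3740 ≈ -4185.0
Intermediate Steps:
m(u) = -28 + u (m(u) = u - 28 = -28 + u)
C = -1/3740 (C = 1/(-3642 + (-28 - 70)) = 1/(-3642 - 98) = 1/(-3740) = -1/3740 ≈ -0.00026738)
C - 4185 = -1/3740 - 4185 = -15651901/3740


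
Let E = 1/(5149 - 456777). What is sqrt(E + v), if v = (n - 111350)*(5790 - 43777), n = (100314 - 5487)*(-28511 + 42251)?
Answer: I*sqrt(2523587404465778357063667)/225814 ≈ 7.0349e+6*I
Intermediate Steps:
n = 1302922980 (n = 94827*13740 = 1302922980)
E = -1/451628 (E = 1/(-451628) = -1/451628 ≈ -2.2142e-6)
v = -49489905388810 (v = (1302922980 - 111350)*(5790 - 43777) = 1302811630*(-37987) = -49489905388810)
sqrt(E + v) = sqrt(-1/451628 - 49489905388810) = sqrt(-22351026990937482681/451628) = I*sqrt(2523587404465778357063667)/225814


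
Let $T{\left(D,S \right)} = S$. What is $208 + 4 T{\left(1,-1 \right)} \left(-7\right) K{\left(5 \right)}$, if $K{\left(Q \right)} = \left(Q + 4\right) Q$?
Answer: $1468$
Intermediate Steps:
$K{\left(Q \right)} = Q \left(4 + Q\right)$ ($K{\left(Q \right)} = \left(4 + Q\right) Q = Q \left(4 + Q\right)$)
$208 + 4 T{\left(1,-1 \right)} \left(-7\right) K{\left(5 \right)} = 208 + 4 \left(-1\right) \left(-7\right) 5 \left(4 + 5\right) = 208 + \left(-4\right) \left(-7\right) 5 \cdot 9 = 208 + 28 \cdot 45 = 208 + 1260 = 1468$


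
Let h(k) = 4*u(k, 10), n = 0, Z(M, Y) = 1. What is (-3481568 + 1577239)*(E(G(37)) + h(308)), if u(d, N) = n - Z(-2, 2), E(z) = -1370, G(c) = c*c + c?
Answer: 2616548046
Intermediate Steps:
G(c) = c + c² (G(c) = c² + c = c + c²)
u(d, N) = -1 (u(d, N) = 0 - 1*1 = 0 - 1 = -1)
h(k) = -4 (h(k) = 4*(-1) = -4)
(-3481568 + 1577239)*(E(G(37)) + h(308)) = (-3481568 + 1577239)*(-1370 - 4) = -1904329*(-1374) = 2616548046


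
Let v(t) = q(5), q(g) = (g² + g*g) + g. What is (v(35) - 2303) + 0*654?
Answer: -2248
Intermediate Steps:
q(g) = g + 2*g² (q(g) = (g² + g²) + g = 2*g² + g = g + 2*g²)
v(t) = 55 (v(t) = 5*(1 + 2*5) = 5*(1 + 10) = 5*11 = 55)
(v(35) - 2303) + 0*654 = (55 - 2303) + 0*654 = -2248 + 0 = -2248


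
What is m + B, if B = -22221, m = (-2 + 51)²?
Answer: -19820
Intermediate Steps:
m = 2401 (m = 49² = 2401)
m + B = 2401 - 22221 = -19820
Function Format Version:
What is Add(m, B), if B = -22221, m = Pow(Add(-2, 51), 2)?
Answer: -19820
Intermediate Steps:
m = 2401 (m = Pow(49, 2) = 2401)
Add(m, B) = Add(2401, -22221) = -19820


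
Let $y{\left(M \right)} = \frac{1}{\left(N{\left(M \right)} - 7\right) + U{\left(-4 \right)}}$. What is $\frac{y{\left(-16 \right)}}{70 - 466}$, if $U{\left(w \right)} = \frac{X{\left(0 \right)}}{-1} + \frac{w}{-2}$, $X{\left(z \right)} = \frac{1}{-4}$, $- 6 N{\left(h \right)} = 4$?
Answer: $\frac{1}{2145} \approx 0.0004662$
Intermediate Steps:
$N{\left(h \right)} = - \frac{2}{3}$ ($N{\left(h \right)} = \left(- \frac{1}{6}\right) 4 = - \frac{2}{3}$)
$X{\left(z \right)} = - \frac{1}{4}$
$U{\left(w \right)} = \frac{1}{4} - \frac{w}{2}$ ($U{\left(w \right)} = - \frac{1}{4 \left(-1\right)} + \frac{w}{-2} = \left(- \frac{1}{4}\right) \left(-1\right) + w \left(- \frac{1}{2}\right) = \frac{1}{4} - \frac{w}{2}$)
$y{\left(M \right)} = - \frac{12}{65}$ ($y{\left(M \right)} = \frac{1}{\left(- \frac{2}{3} - 7\right) + \left(\frac{1}{4} - -2\right)} = \frac{1}{\left(- \frac{2}{3} - 7\right) + \left(\frac{1}{4} + 2\right)} = \frac{1}{- \frac{23}{3} + \frac{9}{4}} = \frac{1}{- \frac{65}{12}} = - \frac{12}{65}$)
$\frac{y{\left(-16 \right)}}{70 - 466} = - \frac{12}{65 \left(70 - 466\right)} = - \frac{12}{65 \left(-396\right)} = \left(- \frac{12}{65}\right) \left(- \frac{1}{396}\right) = \frac{1}{2145}$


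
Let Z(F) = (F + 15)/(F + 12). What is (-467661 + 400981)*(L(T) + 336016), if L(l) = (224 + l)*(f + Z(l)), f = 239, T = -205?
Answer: -4382950481480/193 ≈ -2.2710e+10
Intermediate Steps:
Z(F) = (15 + F)/(12 + F)
L(l) = (224 + l)*(239 + (15 + l)/(12 + l))
(-467661 + 400981)*(L(T) + 336016) = (-467661 + 400981)*(3*(215264 + 80*(-205)² + 18881*(-205))/(12 - 205) + 336016) = -66680*(3*(215264 + 80*42025 - 3870605)/(-193) + 336016) = -66680*(3*(-1/193)*(215264 + 3362000 - 3870605) + 336016) = -66680*(3*(-1/193)*(-293341) + 336016) = -66680*(880023/193 + 336016) = -66680*65731111/193 = -4382950481480/193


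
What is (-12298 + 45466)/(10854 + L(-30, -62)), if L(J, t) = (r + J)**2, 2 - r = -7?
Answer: 11056/3765 ≈ 2.9365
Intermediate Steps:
r = 9 (r = 2 - 1*(-7) = 2 + 7 = 9)
L(J, t) = (9 + J)**2
(-12298 + 45466)/(10854 + L(-30, -62)) = (-12298 + 45466)/(10854 + (9 - 30)**2) = 33168/(10854 + (-21)**2) = 33168/(10854 + 441) = 33168/11295 = 33168*(1/11295) = 11056/3765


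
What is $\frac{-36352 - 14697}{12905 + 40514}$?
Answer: $- \frac{51049}{53419} \approx -0.95563$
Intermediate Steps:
$\frac{-36352 - 14697}{12905 + 40514} = - \frac{51049}{53419}$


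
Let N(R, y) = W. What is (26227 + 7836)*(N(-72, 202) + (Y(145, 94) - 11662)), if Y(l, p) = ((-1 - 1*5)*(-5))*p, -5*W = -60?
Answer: -300776290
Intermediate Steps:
W = 12 (W = -1/5*(-60) = 12)
Y(l, p) = 30*p (Y(l, p) = ((-1 - 5)*(-5))*p = (-6*(-5))*p = 30*p)
N(R, y) = 12
(26227 + 7836)*(N(-72, 202) + (Y(145, 94) - 11662)) = (26227 + 7836)*(12 + (30*94 - 11662)) = 34063*(12 + (2820 - 11662)) = 34063*(12 - 8842) = 34063*(-8830) = -300776290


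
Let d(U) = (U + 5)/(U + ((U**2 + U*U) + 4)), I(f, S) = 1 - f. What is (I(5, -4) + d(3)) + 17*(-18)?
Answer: -7742/25 ≈ -309.68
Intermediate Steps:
d(U) = (5 + U)/(4 + U + 2*U**2) (d(U) = (5 + U)/(U + ((U**2 + U**2) + 4)) = (5 + U)/(U + (2*U**2 + 4)) = (5 + U)/(U + (4 + 2*U**2)) = (5 + U)/(4 + U + 2*U**2))
(I(5, -4) + d(3)) + 17*(-18) = ((1 - 1*5) + (5 + 3)/(4 + 3 + 2*3**2)) + 17*(-18) = ((1 - 5) + 8/(4 + 3 + 2*9)) - 306 = (-4 + 8/(4 + 3 + 18)) - 306 = (-4 + 8/25) - 306 = -92/25 - 306 = -7742/25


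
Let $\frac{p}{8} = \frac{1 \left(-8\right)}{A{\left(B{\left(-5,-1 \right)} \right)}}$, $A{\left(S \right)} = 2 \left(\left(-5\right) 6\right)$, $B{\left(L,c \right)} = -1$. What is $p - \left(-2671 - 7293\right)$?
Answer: $\frac{149476}{15} \approx 9965.1$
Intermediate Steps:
$A{\left(S \right)} = -60$ ($A{\left(S \right)} = 2 \left(-30\right) = -60$)
$p = \frac{16}{15}$ ($p = 8 \frac{1 \left(-8\right)}{-60} = 8 \left(\left(-8\right) \left(- \frac{1}{60}\right)\right) = 8 \cdot \frac{2}{15} = \frac{16}{15} \approx 1.0667$)
$p - \left(-2671 - 7293\right) = \frac{16}{15} - \left(-2671 - 7293\right) = \frac{16}{15} - -9964 = \frac{16}{15} + 9964 = \frac{149476}{15}$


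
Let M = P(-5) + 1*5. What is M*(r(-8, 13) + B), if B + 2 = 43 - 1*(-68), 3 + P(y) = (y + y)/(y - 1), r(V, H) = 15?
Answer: 1364/3 ≈ 454.67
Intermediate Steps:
P(y) = -3 + 2*y/(-1 + y) (P(y) = -3 + (y + y)/(y - 1) = -3 + (2*y)/(-1 + y) = -3 + 2*y/(-1 + y))
B = 109 (B = -2 + (43 - 1*(-68)) = -2 + (43 + 68) = -2 + 111 = 109)
M = 11/3 (M = (3 - 1*(-5))/(-1 - 5) + 1*5 = (3 + 5)/(-6) + 5 = -⅙*8 + 5 = -4/3 + 5 = 11/3 ≈ 3.6667)
M*(r(-8, 13) + B) = 11*(15 + 109)/3 = (11/3)*124 = 1364/3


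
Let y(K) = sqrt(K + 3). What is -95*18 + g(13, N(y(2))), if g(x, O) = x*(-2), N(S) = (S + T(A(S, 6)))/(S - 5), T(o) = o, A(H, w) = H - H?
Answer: -1736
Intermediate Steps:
y(K) = sqrt(3 + K)
A(H, w) = 0
N(S) = S/(-5 + S) (N(S) = (S + 0)/(S - 5) = S/(-5 + S))
g(x, O) = -2*x
-95*18 + g(13, N(y(2))) = -95*18 - 2*13 = -1710 - 26 = -1736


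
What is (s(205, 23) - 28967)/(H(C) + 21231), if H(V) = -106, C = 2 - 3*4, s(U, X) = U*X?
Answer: -24252/21125 ≈ -1.1480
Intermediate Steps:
C = -10 (C = 2 - 12 = -10)
(s(205, 23) - 28967)/(H(C) + 21231) = (205*23 - 28967)/(-106 + 21231) = (4715 - 28967)/21125 = -24252*1/21125 = -24252/21125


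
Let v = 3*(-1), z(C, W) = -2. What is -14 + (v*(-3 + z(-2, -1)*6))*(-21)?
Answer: -959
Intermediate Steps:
v = -3
-14 + (v*(-3 + z(-2, -1)*6))*(-21) = -14 - 3*(-3 - 2*6)*(-21) = -14 - 3*(-3 - 12)*(-21) = -14 - 3*(-15)*(-21) = -14 + 45*(-21) = -14 - 945 = -959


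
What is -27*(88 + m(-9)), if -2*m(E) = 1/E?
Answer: -4755/2 ≈ -2377.5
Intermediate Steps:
m(E) = -1/(2*E)
-27*(88 + m(-9)) = -27*(88 - ½/(-9)) = -27*(88 - ½*(-⅑)) = -27*(88 + 1/18) = -27*1585/18 = -4755/2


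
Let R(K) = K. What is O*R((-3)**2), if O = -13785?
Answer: -124065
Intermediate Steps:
O*R((-3)**2) = -13785*(-3)**2 = -13785*9 = -124065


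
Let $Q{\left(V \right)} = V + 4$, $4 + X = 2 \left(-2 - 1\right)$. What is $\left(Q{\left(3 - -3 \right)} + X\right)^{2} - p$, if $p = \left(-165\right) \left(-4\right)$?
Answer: $-660$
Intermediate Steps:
$X = -10$ ($X = -4 + 2 \left(-2 - 1\right) = -4 + 2 \left(-3\right) = -4 - 6 = -10$)
$Q{\left(V \right)} = 4 + V$
$p = 660$
$\left(Q{\left(3 - -3 \right)} + X\right)^{2} - p = \left(\left(4 + \left(3 - -3\right)\right) - 10\right)^{2} - 660 = \left(\left(4 + \left(3 + 3\right)\right) - 10\right)^{2} - 660 = \left(\left(4 + 6\right) - 10\right)^{2} - 660 = \left(10 - 10\right)^{2} - 660 = 0^{2} - 660 = 0 - 660 = -660$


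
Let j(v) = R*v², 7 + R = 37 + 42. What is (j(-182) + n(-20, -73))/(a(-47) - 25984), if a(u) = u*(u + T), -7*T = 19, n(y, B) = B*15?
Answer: -16686831/165532 ≈ -100.81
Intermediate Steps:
n(y, B) = 15*B
R = 72 (R = -7 + (37 + 42) = -7 + 79 = 72)
T = -19/7 (T = -⅐*19 = -19/7 ≈ -2.7143)
j(v) = 72*v²
a(u) = u*(-19/7 + u) (a(u) = u*(u - 19/7) = u*(-19/7 + u))
(j(-182) + n(-20, -73))/(a(-47) - 25984) = (72*(-182)² + 15*(-73))/((⅐)*(-47)*(-19 + 7*(-47)) - 25984) = (72*33124 - 1095)/((⅐)*(-47)*(-19 - 329) - 25984) = (2384928 - 1095)/((⅐)*(-47)*(-348) - 25984) = 2383833/(16356/7 - 25984) = 2383833/(-165532/7) = 2383833*(-7/165532) = -16686831/165532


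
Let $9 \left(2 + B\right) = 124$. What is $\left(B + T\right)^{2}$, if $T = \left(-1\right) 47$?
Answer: $\frac{100489}{81} \approx 1240.6$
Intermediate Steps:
$B = \frac{106}{9}$ ($B = -2 + \frac{1}{9} \cdot 124 = -2 + \frac{124}{9} = \frac{106}{9} \approx 11.778$)
$T = -47$
$\left(B + T\right)^{2} = \left(\frac{106}{9} - 47\right)^{2} = \left(- \frac{317}{9}\right)^{2} = \frac{100489}{81}$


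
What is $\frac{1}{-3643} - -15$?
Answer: $\frac{54644}{3643} \approx 15.0$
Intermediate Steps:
$\frac{1}{-3643} - -15 = - \frac{1}{3643} + \left(-33 + 48\right) = - \frac{1}{3643} + 15 = \frac{54644}{3643}$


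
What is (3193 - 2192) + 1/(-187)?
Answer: 187186/187 ≈ 1001.0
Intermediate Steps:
(3193 - 2192) + 1/(-187) = 1001 - 1/187 = 187186/187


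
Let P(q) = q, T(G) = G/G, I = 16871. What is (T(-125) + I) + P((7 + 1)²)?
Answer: 16936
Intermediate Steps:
T(G) = 1
(T(-125) + I) + P((7 + 1)²) = (1 + 16871) + (7 + 1)² = 16872 + 8² = 16872 + 64 = 16936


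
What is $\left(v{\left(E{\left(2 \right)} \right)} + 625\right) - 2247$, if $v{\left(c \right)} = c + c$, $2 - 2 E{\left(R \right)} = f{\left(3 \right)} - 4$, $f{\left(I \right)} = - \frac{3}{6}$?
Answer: $- \frac{3231}{2} \approx -1615.5$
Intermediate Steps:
$f{\left(I \right)} = - \frac{1}{2}$ ($f{\left(I \right)} = \left(-3\right) \frac{1}{6} = - \frac{1}{2}$)
$E{\left(R \right)} = \frac{13}{4}$ ($E{\left(R \right)} = 1 - \frac{- \frac{1}{2} - 4}{2} = 1 - - \frac{9}{4} = 1 + \frac{9}{4} = \frac{13}{4}$)
$v{\left(c \right)} = 2 c$
$\left(v{\left(E{\left(2 \right)} \right)} + 625\right) - 2247 = \left(2 \cdot \frac{13}{4} + 625\right) - 2247 = \left(\frac{13}{2} + 625\right) - 2247 = \frac{1263}{2} - 2247 = - \frac{3231}{2}$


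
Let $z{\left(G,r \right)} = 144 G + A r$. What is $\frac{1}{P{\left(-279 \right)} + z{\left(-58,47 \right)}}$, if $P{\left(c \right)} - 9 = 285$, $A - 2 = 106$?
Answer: $- \frac{1}{2982} \approx -0.00033535$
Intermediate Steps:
$A = 108$ ($A = 2 + 106 = 108$)
$P{\left(c \right)} = 294$ ($P{\left(c \right)} = 9 + 285 = 294$)
$z{\left(G,r \right)} = 108 r + 144 G$ ($z{\left(G,r \right)} = 144 G + 108 r = 108 r + 144 G$)
$\frac{1}{P{\left(-279 \right)} + z{\left(-58,47 \right)}} = \frac{1}{294 + \left(108 \cdot 47 + 144 \left(-58\right)\right)} = \frac{1}{294 + \left(5076 - 8352\right)} = \frac{1}{294 - 3276} = \frac{1}{-2982} = - \frac{1}{2982}$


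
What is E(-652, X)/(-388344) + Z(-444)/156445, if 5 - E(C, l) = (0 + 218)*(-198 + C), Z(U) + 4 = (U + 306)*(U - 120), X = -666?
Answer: 1233996107/60754477080 ≈ 0.020311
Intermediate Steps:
Z(U) = -4 + (-120 + U)*(306 + U) (Z(U) = -4 + (U + 306)*(U - 120) = -4 + (306 + U)*(-120 + U) = -4 + (-120 + U)*(306 + U))
E(C, l) = 43169 - 218*C (E(C, l) = 5 - (0 + 218)*(-198 + C) = 5 - 218*(-198 + C) = 5 - (-43164 + 218*C) = 5 + (43164 - 218*C) = 43169 - 218*C)
E(-652, X)/(-388344) + Z(-444)/156445 = (43169 - 218*(-652))/(-388344) + (-36724 + (-444)² + 186*(-444))/156445 = (43169 + 142136)*(-1/388344) + (-36724 + 197136 - 82584)*(1/156445) = 185305*(-1/388344) + 77828*(1/156445) = -185305/388344 + 77828/156445 = 1233996107/60754477080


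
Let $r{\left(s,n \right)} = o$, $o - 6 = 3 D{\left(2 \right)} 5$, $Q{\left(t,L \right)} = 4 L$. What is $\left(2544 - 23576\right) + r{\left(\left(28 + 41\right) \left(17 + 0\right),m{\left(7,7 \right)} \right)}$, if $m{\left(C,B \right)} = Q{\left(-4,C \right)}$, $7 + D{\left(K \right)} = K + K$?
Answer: $-21071$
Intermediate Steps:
$D{\left(K \right)} = -7 + 2 K$ ($D{\left(K \right)} = -7 + \left(K + K\right) = -7 + 2 K$)
$m{\left(C,B \right)} = 4 C$
$o = -39$ ($o = 6 + 3 \left(-7 + 2 \cdot 2\right) 5 = 6 + 3 \left(-7 + 4\right) 5 = 6 + 3 \left(-3\right) 5 = 6 - 45 = -39$)
$r{\left(s,n \right)} = -39$
$\left(2544 - 23576\right) + r{\left(\left(28 + 41\right) \left(17 + 0\right),m{\left(7,7 \right)} \right)} = \left(2544 - 23576\right) - 39 = -21032 - 39 = -21071$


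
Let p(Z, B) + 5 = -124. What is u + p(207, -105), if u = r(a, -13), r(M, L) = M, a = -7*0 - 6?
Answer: -135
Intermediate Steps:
a = -6 (a = 0 - 6 = -6)
p(Z, B) = -129 (p(Z, B) = -5 - 124 = -129)
u = -6
u + p(207, -105) = -6 - 129 = -135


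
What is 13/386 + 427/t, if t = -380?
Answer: -79941/73340 ≈ -1.0900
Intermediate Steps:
13/386 + 427/t = 13/386 + 427/(-380) = 13*(1/386) + 427*(-1/380) = 13/386 - 427/380 = -79941/73340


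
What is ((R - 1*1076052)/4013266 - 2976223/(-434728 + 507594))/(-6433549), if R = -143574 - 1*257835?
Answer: 3013007811886/470341713457925861 ≈ 6.4060e-6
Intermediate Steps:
R = -401409 (R = -143574 - 257835 = -401409)
((R - 1*1076052)/4013266 - 2976223/(-434728 + 507594))/(-6433549) = ((-401409 - 1*1076052)/4013266 - 2976223/(-434728 + 507594))/(-6433549) = ((-401409 - 1076052)*(1/4013266) - 2976223/72866)*(-1/6433549) = (-1477461*1/4013266 - 2976223*1/72866)*(-1/6433549) = (-1477461/4013266 - 2976223/72866)*(-1/6433549) = -3013007811886/73107660089*(-1/6433549) = 3013007811886/470341713457925861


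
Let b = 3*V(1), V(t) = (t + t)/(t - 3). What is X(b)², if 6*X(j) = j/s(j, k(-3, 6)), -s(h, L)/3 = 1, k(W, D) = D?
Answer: 1/36 ≈ 0.027778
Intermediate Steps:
s(h, L) = -3 (s(h, L) = -3*1 = -3)
V(t) = 2*t/(-3 + t) (V(t) = (2*t)/(-3 + t) = 2*t/(-3 + t))
b = -3 (b = 3*(2*1/(-3 + 1)) = 3*(2*1/(-2)) = 3*(2*1*(-½)) = 3*(-1) = -3)
X(j) = -j/18 (X(j) = (j/(-3))/6 = (j*(-⅓))/6 = (-j/3)/6 = -j/18)
X(b)² = (-1/18*(-3))² = (⅙)² = 1/36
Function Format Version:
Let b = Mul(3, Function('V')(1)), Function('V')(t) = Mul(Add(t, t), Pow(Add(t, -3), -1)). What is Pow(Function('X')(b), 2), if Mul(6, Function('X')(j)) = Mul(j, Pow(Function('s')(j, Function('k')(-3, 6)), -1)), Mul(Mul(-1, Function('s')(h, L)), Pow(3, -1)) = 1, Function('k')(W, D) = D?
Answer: Rational(1, 36) ≈ 0.027778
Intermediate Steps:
Function('s')(h, L) = -3 (Function('s')(h, L) = Mul(-3, 1) = -3)
Function('V')(t) = Mul(2, t, Pow(Add(-3, t), -1)) (Function('V')(t) = Mul(Mul(2, t), Pow(Add(-3, t), -1)) = Mul(2, t, Pow(Add(-3, t), -1)))
b = -3 (b = Mul(3, Mul(2, 1, Pow(Add(-3, 1), -1))) = Mul(3, Mul(2, 1, Pow(-2, -1))) = Mul(3, Mul(2, 1, Rational(-1, 2))) = Mul(3, -1) = -3)
Function('X')(j) = Mul(Rational(-1, 18), j) (Function('X')(j) = Mul(Rational(1, 6), Mul(j, Pow(-3, -1))) = Mul(Rational(1, 6), Mul(j, Rational(-1, 3))) = Mul(Rational(1, 6), Mul(Rational(-1, 3), j)) = Mul(Rational(-1, 18), j))
Pow(Function('X')(b), 2) = Pow(Mul(Rational(-1, 18), -3), 2) = Pow(Rational(1, 6), 2) = Rational(1, 36)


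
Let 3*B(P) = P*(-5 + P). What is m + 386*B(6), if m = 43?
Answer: 815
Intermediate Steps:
B(P) = P*(-5 + P)/3 (B(P) = (P*(-5 + P))/3 = P*(-5 + P)/3)
m + 386*B(6) = 43 + 386*((⅓)*6*(-5 + 6)) = 43 + 386*((⅓)*6*1) = 43 + 386*2 = 43 + 772 = 815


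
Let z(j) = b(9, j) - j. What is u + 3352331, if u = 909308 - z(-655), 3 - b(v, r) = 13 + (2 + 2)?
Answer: 4260998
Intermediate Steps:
b(v, r) = -14 (b(v, r) = 3 - (13 + (2 + 2)) = 3 - (13 + 4) = 3 - 1*17 = 3 - 17 = -14)
z(j) = -14 - j
u = 908667 (u = 909308 - (-14 - 1*(-655)) = 909308 - (-14 + 655) = 909308 - 1*641 = 909308 - 641 = 908667)
u + 3352331 = 908667 + 3352331 = 4260998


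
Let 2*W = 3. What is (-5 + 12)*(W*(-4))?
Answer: -42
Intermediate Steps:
W = 3/2 (W = (½)*3 = 3/2 ≈ 1.5000)
(-5 + 12)*(W*(-4)) = (-5 + 12)*((3/2)*(-4)) = 7*(-6) = -42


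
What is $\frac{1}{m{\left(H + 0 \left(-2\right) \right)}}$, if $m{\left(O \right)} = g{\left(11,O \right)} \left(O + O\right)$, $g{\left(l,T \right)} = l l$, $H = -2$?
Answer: $- \frac{1}{484} \approx -0.0020661$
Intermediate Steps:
$g{\left(l,T \right)} = l^{2}$
$m{\left(O \right)} = 242 O$ ($m{\left(O \right)} = 11^{2} \left(O + O\right) = 121 \cdot 2 O = 242 O$)
$\frac{1}{m{\left(H + 0 \left(-2\right) \right)}} = \frac{1}{242 \left(-2 + 0 \left(-2\right)\right)} = \frac{1}{242 \left(-2 + 0\right)} = \frac{1}{242 \left(-2\right)} = \frac{1}{-484} = - \frac{1}{484}$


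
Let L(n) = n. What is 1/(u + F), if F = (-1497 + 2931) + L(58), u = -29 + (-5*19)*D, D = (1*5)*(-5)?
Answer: 1/3838 ≈ 0.00026055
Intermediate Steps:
D = -25 (D = 5*(-5) = -25)
u = 2346 (u = -29 - 5*19*(-25) = -29 - 95*(-25) = -29 + 2375 = 2346)
F = 1492 (F = (-1497 + 2931) + 58 = 1434 + 58 = 1492)
1/(u + F) = 1/(2346 + 1492) = 1/3838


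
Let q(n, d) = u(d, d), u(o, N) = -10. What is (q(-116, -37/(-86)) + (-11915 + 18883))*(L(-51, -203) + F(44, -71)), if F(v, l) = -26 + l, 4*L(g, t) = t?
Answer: -2056089/2 ≈ -1.0280e+6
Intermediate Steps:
L(g, t) = t/4
q(n, d) = -10
(q(-116, -37/(-86)) + (-11915 + 18883))*(L(-51, -203) + F(44, -71)) = (-10 + (-11915 + 18883))*((¼)*(-203) + (-26 - 71)) = (-10 + 6968)*(-203/4 - 97) = 6958*(-591/4) = -2056089/2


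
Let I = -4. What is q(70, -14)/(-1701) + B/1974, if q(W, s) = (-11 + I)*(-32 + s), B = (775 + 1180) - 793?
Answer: 4877/26649 ≈ 0.18301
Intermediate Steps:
B = 1162 (B = 1955 - 793 = 1162)
q(W, s) = 480 - 15*s (q(W, s) = (-11 - 4)*(-32 + s) = -15*(-32 + s) = 480 - 15*s)
q(70, -14)/(-1701) + B/1974 = (480 - 15*(-14))/(-1701) + 1162/1974 = (480 + 210)*(-1/1701) + 1162*(1/1974) = 690*(-1/1701) + 83/141 = -230/567 + 83/141 = 4877/26649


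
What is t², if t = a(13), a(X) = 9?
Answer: 81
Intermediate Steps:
t = 9
t² = 9² = 81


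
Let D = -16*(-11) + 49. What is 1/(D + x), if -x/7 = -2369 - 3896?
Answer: 1/44080 ≈ 2.2686e-5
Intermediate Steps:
D = 225 (D = 176 + 49 = 225)
x = 43855 (x = -7*(-2369 - 3896) = -7*(-6265) = 43855)
1/(D + x) = 1/(225 + 43855) = 1/44080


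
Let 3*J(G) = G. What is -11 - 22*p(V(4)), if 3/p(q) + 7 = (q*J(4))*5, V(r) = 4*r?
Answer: -3487/299 ≈ -11.662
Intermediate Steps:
J(G) = G/3
p(q) = 3/(-7 + 20*q/3) (p(q) = 3/(-7 + (q*((1/3)*4))*5) = 3/(-7 + (q*(4/3))*5) = 3/(-7 + (4*q/3)*5) = 3/(-7 + 20*q/3))
-11 - 22*p(V(4)) = -11 - 198/(-21 + 20*(4*4)) = -11 - 198/(-21 + 20*16) = -11 - 198/(-21 + 320) = -11 - 198/299 = -3487/299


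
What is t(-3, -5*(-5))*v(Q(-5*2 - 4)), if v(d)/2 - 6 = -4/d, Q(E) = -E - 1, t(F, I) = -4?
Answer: -592/13 ≈ -45.538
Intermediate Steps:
Q(E) = -1 - E
v(d) = 12 - 8/d (v(d) = 12 + 2*(-4/d) = 12 - 8/d)
t(-3, -5*(-5))*v(Q(-5*2 - 4)) = -4*(12 - 8/(-1 - (-5*2 - 4))) = -4*(12 - 8/(-1 - (-10 - 4))) = -4*(12 - 8/(-1 - 1*(-14))) = -4*(12 - 8/(-1 + 14)) = -4*(12 - 8/13) = -4*148/13 = -592/13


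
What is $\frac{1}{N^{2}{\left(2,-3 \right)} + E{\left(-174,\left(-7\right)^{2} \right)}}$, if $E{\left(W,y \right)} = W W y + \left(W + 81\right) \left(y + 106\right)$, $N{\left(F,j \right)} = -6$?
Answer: $\frac{1}{1469145} \approx 6.8067 \cdot 10^{-7}$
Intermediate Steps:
$E{\left(W,y \right)} = y W^{2} + \left(81 + W\right) \left(106 + y\right)$ ($E{\left(W,y \right)} = W^{2} y + \left(81 + W\right) \left(106 + y\right) = y W^{2} + \left(81 + W\right) \left(106 + y\right)$)
$\frac{1}{N^{2}{\left(2,-3 \right)} + E{\left(-174,\left(-7\right)^{2} \right)}} = \frac{1}{\left(-6\right)^{2} + \left(8586 + 81 \left(-7\right)^{2} + 106 \left(-174\right) - 174 \left(-7\right)^{2} + \left(-7\right)^{2} \left(-174\right)^{2}\right)} = \frac{1}{36 + \left(8586 + 81 \cdot 49 - 18444 - 8526 + 49 \cdot 30276\right)} = \frac{1}{36 + \left(8586 + 3969 - 18444 - 8526 + 1483524\right)} = \frac{1}{36 + 1469109} = \frac{1}{1469145}$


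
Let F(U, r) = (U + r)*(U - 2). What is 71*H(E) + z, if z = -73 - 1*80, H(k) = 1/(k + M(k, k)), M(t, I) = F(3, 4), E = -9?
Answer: -377/2 ≈ -188.50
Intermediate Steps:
F(U, r) = (-2 + U)*(U + r) (F(U, r) = (U + r)*(-2 + U) = (-2 + U)*(U + r))
M(t, I) = 7 (M(t, I) = 3**2 - 2*3 - 2*4 + 3*4 = 9 - 6 - 8 + 12 = 7)
H(k) = 1/(7 + k) (H(k) = 1/(k + 7) = 1/(7 + k))
z = -153 (z = -73 - 80 = -153)
71*H(E) + z = 71/(7 - 9) - 153 = 71/(-2) - 153 = 71*(-1/2) - 153 = -71/2 - 153 = -377/2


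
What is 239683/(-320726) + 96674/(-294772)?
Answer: -12707212825/11817630559 ≈ -1.0753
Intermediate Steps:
239683/(-320726) + 96674/(-294772) = 239683*(-1/320726) + 96674*(-1/294772) = -239683/320726 - 48337/147386 = -12707212825/11817630559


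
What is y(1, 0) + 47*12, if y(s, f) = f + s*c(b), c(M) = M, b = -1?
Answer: 563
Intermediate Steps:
y(s, f) = f - s (y(s, f) = f + s*(-1) = f - s)
y(1, 0) + 47*12 = (0 - 1*1) + 47*12 = (0 - 1) + 564 = -1 + 564 = 563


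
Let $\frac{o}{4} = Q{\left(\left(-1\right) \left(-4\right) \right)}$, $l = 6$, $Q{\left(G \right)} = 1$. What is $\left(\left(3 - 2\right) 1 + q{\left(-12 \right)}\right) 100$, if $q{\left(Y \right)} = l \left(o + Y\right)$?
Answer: $-4700$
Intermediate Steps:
$o = 4$ ($o = 4 \cdot 1 = 4$)
$q{\left(Y \right)} = 24 + 6 Y$ ($q{\left(Y \right)} = 6 \left(4 + Y\right) = 24 + 6 Y$)
$\left(\left(3 - 2\right) 1 + q{\left(-12 \right)}\right) 100 = \left(\left(3 - 2\right) 1 + \left(24 + 6 \left(-12\right)\right)\right) 100 = \left(1 \cdot 1 + \left(24 - 72\right)\right) 100 = \left(1 - 48\right) 100 = \left(-47\right) 100 = -4700$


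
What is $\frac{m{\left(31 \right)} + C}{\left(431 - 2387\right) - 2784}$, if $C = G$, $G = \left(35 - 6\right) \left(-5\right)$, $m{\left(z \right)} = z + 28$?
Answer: $\frac{43}{2370} \approx 0.018143$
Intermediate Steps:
$m{\left(z \right)} = 28 + z$
$G = -145$ ($G = 29 \left(-5\right) = -145$)
$C = -145$
$\frac{m{\left(31 \right)} + C}{\left(431 - 2387\right) - 2784} = \frac{\left(28 + 31\right) - 145}{\left(431 - 2387\right) - 2784} = \frac{59 - 145}{\left(431 - 2387\right) - 2784} = - \frac{86}{-1956 - 2784} = - \frac{86}{-4740} = \left(-86\right) \left(- \frac{1}{4740}\right) = \frac{43}{2370}$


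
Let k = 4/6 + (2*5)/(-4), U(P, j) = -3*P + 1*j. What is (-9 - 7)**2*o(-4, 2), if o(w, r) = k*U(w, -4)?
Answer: -11264/3 ≈ -3754.7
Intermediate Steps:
U(P, j) = j - 3*P (U(P, j) = -3*P + j = j - 3*P)
k = -11/6 (k = 4*(1/6) + 10*(-1/4) = 2/3 - 5/2 = -11/6 ≈ -1.8333)
o(w, r) = 22/3 + 11*w/2 (o(w, r) = -11*(-4 - 3*w)/6 = 22/3 + 11*w/2)
(-9 - 7)**2*o(-4, 2) = (-9 - 7)**2*(22/3 + (11/2)*(-4)) = (-16)**2*(22/3 - 22) = 256*(-44/3) = -11264/3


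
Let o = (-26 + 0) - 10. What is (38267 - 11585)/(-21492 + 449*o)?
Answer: -4447/6276 ≈ -0.70857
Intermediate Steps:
o = -36 (o = -26 - 10 = -36)
(38267 - 11585)/(-21492 + 449*o) = (38267 - 11585)/(-21492 + 449*(-36)) = 26682/(-21492 - 16164) = 26682/(-37656) = 26682*(-1/37656) = -4447/6276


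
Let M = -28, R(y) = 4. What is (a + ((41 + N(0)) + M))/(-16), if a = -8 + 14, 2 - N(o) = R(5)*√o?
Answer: -21/16 ≈ -1.3125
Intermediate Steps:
N(o) = 2 - 4*√o
a = 6
(a + ((41 + N(0)) + M))/(-16) = (6 + ((41 + (2 - 4*√0)) - 28))/(-16) = -(6 + ((41 + (2 - 4*0)) - 28))/16 = -(6 + ((41 + (2 + 0)) - 28))/16 = -(6 + ((41 + 2) - 28))/16 = -(6 + (43 - 28))/16 = -(6 + 15)/16 = -1/16*21 = -21/16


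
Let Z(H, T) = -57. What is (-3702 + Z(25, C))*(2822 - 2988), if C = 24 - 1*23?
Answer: 623994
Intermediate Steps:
C = 1 (C = 24 - 23 = 1)
(-3702 + Z(25, C))*(2822 - 2988) = (-3702 - 57)*(2822 - 2988) = -3759*(-166) = 623994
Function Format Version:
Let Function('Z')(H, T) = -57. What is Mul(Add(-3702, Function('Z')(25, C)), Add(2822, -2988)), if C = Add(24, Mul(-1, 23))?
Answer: 623994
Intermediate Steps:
C = 1 (C = Add(24, -23) = 1)
Mul(Add(-3702, Function('Z')(25, C)), Add(2822, -2988)) = Mul(Add(-3702, -57), Add(2822, -2988)) = Mul(-3759, -166) = 623994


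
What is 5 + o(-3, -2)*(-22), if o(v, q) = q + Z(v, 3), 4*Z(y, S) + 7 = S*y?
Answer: 137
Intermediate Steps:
Z(y, S) = -7/4 + S*y/4 (Z(y, S) = -7/4 + (S*y)/4 = -7/4 + S*y/4)
o(v, q) = -7/4 + q + 3*v/4 (o(v, q) = q + (-7/4 + (¼)*3*v) = q + (-7/4 + 3*v/4) = -7/4 + q + 3*v/4)
5 + o(-3, -2)*(-22) = 5 + (-7/4 - 2 + (¾)*(-3))*(-22) = 5 + (-7/4 - 2 - 9/4)*(-22) = 5 - 6*(-22) = 5 + 132 = 137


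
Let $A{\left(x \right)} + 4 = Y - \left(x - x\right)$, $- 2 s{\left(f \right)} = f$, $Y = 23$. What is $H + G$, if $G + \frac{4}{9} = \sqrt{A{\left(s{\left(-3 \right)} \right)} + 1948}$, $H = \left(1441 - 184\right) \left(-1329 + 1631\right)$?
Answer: $\frac{3416522}{9} + \sqrt{1967} \approx 3.7966 \cdot 10^{5}$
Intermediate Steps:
$s{\left(f \right)} = - \frac{f}{2}$
$H = 379614$ ($H = 1257 \cdot 302 = 379614$)
$A{\left(x \right)} = 19$ ($A{\left(x \right)} = -4 + \left(23 - \left(x - x\right)\right) = -4 + \left(23 - 0\right) = -4 + \left(23 + 0\right) = -4 + 23 = 19$)
$G = - \frac{4}{9} + \sqrt{1967}$ ($G = - \frac{4}{9} + \sqrt{19 + 1948} = - \frac{4}{9} + \sqrt{1967} \approx 43.906$)
$H + G = 379614 - \left(\frac{4}{9} - \sqrt{1967}\right) = \frac{3416522}{9} + \sqrt{1967}$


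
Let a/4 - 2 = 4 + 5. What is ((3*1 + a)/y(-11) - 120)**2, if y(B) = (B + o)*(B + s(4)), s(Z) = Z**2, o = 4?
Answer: 18037009/1225 ≈ 14724.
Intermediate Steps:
y(B) = (4 + B)*(16 + B) (y(B) = (B + 4)*(B + 4**2) = (4 + B)*(B + 16) = (4 + B)*(16 + B))
a = 44 (a = 8 + 4*(4 + 5) = 8 + 4*9 = 8 + 36 = 44)
((3*1 + a)/y(-11) - 120)**2 = ((3*1 + 44)/(64 + (-11)**2 + 20*(-11)) - 120)**2 = ((3 + 44)/(64 + 121 - 220) - 120)**2 = (47/(-35) - 120)**2 = (47*(-1/35) - 120)**2 = (-47/35 - 120)**2 = (-4247/35)**2 = 18037009/1225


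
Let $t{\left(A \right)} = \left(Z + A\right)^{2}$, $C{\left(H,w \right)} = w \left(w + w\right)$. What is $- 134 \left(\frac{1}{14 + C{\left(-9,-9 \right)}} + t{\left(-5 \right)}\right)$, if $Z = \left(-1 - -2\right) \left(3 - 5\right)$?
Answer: $- \frac{577875}{88} \approx -6566.8$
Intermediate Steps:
$Z = -2$ ($Z = \left(-1 + 2\right) \left(-2\right) = 1 \left(-2\right) = -2$)
$C{\left(H,w \right)} = 2 w^{2}$ ($C{\left(H,w \right)} = w 2 w = 2 w^{2}$)
$t{\left(A \right)} = \left(-2 + A\right)^{2}$
$- 134 \left(\frac{1}{14 + C{\left(-9,-9 \right)}} + t{\left(-5 \right)}\right) = - 134 \left(\frac{1}{14 + 2 \left(-9\right)^{2}} + \left(-2 - 5\right)^{2}\right) = - 134 \left(\frac{1}{14 + 2 \cdot 81} + \left(-7\right)^{2}\right) = - 134 \left(\frac{1}{14 + 162} + 49\right) = - 134 \left(\frac{1}{176} + 49\right) = \left(-134\right) \frac{8625}{176} = - \frac{577875}{88}$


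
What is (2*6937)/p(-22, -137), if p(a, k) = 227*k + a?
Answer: -13874/31121 ≈ -0.44581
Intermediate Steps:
p(a, k) = a + 227*k
(2*6937)/p(-22, -137) = (2*6937)/(-22 + 227*(-137)) = 13874/(-22 - 31099) = 13874/(-31121) = 13874*(-1/31121) = -13874/31121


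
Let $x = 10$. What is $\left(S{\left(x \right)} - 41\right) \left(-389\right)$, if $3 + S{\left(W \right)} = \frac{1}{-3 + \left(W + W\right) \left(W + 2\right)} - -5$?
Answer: $\frac{3595138}{237} \approx 15169.0$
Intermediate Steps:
$S{\left(W \right)} = 2 + \frac{1}{-3 + 2 W \left(2 + W\right)}$ ($S{\left(W \right)} = -3 + \left(\frac{1}{-3 + \left(W + W\right) \left(W + 2\right)} - -5\right) = -3 + \left(\frac{1}{-3 + 2 W \left(2 + W\right)} + 5\right) = -3 + \left(5 + \frac{1}{-3 + 2 W \left(2 + W\right)}\right) = 2 + \frac{1}{-3 + 2 W \left(2 + W\right)}$)
$\left(S{\left(x \right)} - 41\right) \left(-389\right) = \left(\frac{-5 + 4 \cdot 10^{2} + 8 \cdot 10}{-3 + 2 \cdot 10^{2} + 4 \cdot 10} - 41\right) \left(-389\right) = \left(\frac{-5 + 4 \cdot 100 + 80}{-3 + 2 \cdot 100 + 40} - 41\right) \left(-389\right) = \left(\frac{-5 + 400 + 80}{-3 + 200 + 40} - 41\right) \left(-389\right) = \left(\frac{1}{237} \cdot 475 - 41\right) \left(-389\right) = \left(\frac{475}{237} - 41\right) \left(-389\right) = \left(- \frac{9242}{237}\right) \left(-389\right) = \frac{3595138}{237}$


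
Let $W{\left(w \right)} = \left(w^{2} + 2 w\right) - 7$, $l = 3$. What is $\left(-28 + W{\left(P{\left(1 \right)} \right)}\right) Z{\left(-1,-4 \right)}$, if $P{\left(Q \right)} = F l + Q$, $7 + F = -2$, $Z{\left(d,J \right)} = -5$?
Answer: $-2945$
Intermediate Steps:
$F = -9$ ($F = -7 - 2 = -9$)
$P{\left(Q \right)} = -27 + Q$ ($P{\left(Q \right)} = \left(-9\right) 3 + Q = -27 + Q$)
$W{\left(w \right)} = -7 + w^{2} + 2 w$
$\left(-28 + W{\left(P{\left(1 \right)} \right)}\right) Z{\left(-1,-4 \right)} = \left(-28 + \left(-7 + \left(-27 + 1\right)^{2} + 2 \left(-27 + 1\right)\right)\right) \left(-5\right) = \left(-28 + \left(-7 + \left(-26\right)^{2} + 2 \left(-26\right)\right)\right) \left(-5\right) = \left(-28 - -617\right) \left(-5\right) = \left(-28 + 617\right) \left(-5\right) = 589 \left(-5\right) = -2945$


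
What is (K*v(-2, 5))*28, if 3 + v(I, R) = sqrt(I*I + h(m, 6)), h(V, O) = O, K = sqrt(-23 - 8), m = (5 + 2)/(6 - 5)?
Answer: 28*I*sqrt(31)*(-3 + sqrt(10)) ≈ 25.299*I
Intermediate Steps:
m = 7 (m = 7/1 = 7*1 = 7)
K = I*sqrt(31) (K = sqrt(-31) = I*sqrt(31) ≈ 5.5678*I)
v(I, R) = -3 + sqrt(6 + I**2) (v(I, R) = -3 + sqrt(I*I + 6) = -3 + sqrt(I**2 + 6) = -3 + sqrt(6 + I**2))
(K*v(-2, 5))*28 = ((I*sqrt(31))*(-3 + sqrt(6 + (-2)**2)))*28 = ((I*sqrt(31))*(-3 + sqrt(6 + 4)))*28 = ((I*sqrt(31))*(-3 + sqrt(10)))*28 = (I*sqrt(31)*(-3 + sqrt(10)))*28 = 28*I*sqrt(31)*(-3 + sqrt(10))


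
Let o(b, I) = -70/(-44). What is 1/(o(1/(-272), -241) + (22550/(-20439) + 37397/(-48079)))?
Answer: -21619106982/6273818291 ≈ -3.4459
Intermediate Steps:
o(b, I) = 35/22 (o(b, I) = -70*(-1/44) = 35/22)
1/(o(1/(-272), -241) + (22550/(-20439) + 37397/(-48079))) = 1/(35/22 + (22550/(-20439) + 37397/(-48079))) = 1/(35/22 + (22550*(-1/20439) + 37397*(-1/48079))) = 1/(35/22 + (-22550/20439 - 37397/48079)) = 1/(35/22 - 1848538733/982686681) = 1/(-6273818291/21619106982) = -21619106982/6273818291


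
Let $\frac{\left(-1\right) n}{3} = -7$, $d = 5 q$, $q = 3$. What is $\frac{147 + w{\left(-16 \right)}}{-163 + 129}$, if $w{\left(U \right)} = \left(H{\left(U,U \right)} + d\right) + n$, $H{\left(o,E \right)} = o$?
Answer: $- \frac{167}{34} \approx -4.9118$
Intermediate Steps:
$d = 15$ ($d = 5 \cdot 3 = 15$)
$n = 21$ ($n = \left(-3\right) \left(-7\right) = 21$)
$w{\left(U \right)} = 36 + U$ ($w{\left(U \right)} = \left(U + 15\right) + 21 = \left(15 + U\right) + 21 = 36 + U$)
$\frac{147 + w{\left(-16 \right)}}{-163 + 129} = \frac{147 + \left(36 - 16\right)}{-163 + 129} = \frac{147 + 20}{-34} = 167 \left(- \frac{1}{34}\right) = - \frac{167}{34}$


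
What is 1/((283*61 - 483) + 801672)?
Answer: 1/818452 ≈ 1.2218e-6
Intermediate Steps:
1/((283*61 - 483) + 801672) = 1/((17263 - 483) + 801672) = 1/(16780 + 801672) = 1/818452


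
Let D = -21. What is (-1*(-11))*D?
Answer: -231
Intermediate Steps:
(-1*(-11))*D = -1*(-11)*(-21) = 11*(-21) = -231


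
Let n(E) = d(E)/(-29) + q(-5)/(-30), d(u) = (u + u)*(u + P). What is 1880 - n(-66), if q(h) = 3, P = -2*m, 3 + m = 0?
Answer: 624429/290 ≈ 2153.2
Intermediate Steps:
m = -3 (m = -3 + 0 = -3)
P = 6 (P = -2*(-3) = 6)
d(u) = 2*u*(6 + u) (d(u) = (u + u)*(u + 6) = (2*u)*(6 + u) = 2*u*(6 + u))
n(E) = -1/10 - 2*E*(6 + E)/29 (n(E) = (2*E*(6 + E))/(-29) + 3/(-30) = (2*E*(6 + E))*(-1/29) + 3*(-1/30) = -2*E*(6 + E)/29 - 1/10 = -1/10 - 2*E*(6 + E)/29)
1880 - n(-66) = 1880 - (-1/10 - 2/29*(-66)*(6 - 66)) = 1880 - (-1/10 - 2/29*(-66)*(-60)) = 1880 - (-1/10 - 7920/29) = 1880 - 1*(-79229/290) = 1880 + 79229/290 = 624429/290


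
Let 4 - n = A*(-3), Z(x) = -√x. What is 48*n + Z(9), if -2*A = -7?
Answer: 693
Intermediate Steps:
A = 7/2 (A = -½*(-7) = 7/2 ≈ 3.5000)
n = 29/2 (n = 4 - 7*(-3)/2 = 4 - 1*(-21/2) = 4 + 21/2 = 29/2 ≈ 14.500)
48*n + Z(9) = 48*(29/2) - √9 = 696 - 1*3 = 696 - 3 = 693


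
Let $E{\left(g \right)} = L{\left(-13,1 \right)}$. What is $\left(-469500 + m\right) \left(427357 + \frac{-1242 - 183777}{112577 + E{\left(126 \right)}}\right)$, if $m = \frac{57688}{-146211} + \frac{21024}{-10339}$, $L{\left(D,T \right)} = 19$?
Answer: $- \frac{948650061110973860457233}{4728017162869} \approx -2.0064 \cdot 10^{11}$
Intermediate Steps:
$E{\left(g \right)} = 19$
$m = - \frac{3670376296}{1511675529}$ ($m = 57688 \left(- \frac{1}{146211}\right) + 21024 \left(- \frac{1}{10339}\right) = - \frac{57688}{146211} - \frac{21024}{10339} = - \frac{3670376296}{1511675529} \approx -2.428$)
$\left(-469500 + m\right) \left(427357 + \frac{-1242 - 183777}{112577 + E{\left(126 \right)}}\right) = \left(-469500 - \frac{3670376296}{1511675529}\right) \left(427357 + \frac{-1242 - 183777}{112577 + 19}\right) = - \frac{709735331241796 \left(427357 - \frac{185019}{112596}\right)}{1511675529} = - \frac{709735331241796 \left(427357 - \frac{61673}{37532}\right)}{1511675529} = \left(- \frac{709735331241796}{1511675529}\right) \frac{16039501251}{37532} = - \frac{948650061110973860457233}{4728017162869}$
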